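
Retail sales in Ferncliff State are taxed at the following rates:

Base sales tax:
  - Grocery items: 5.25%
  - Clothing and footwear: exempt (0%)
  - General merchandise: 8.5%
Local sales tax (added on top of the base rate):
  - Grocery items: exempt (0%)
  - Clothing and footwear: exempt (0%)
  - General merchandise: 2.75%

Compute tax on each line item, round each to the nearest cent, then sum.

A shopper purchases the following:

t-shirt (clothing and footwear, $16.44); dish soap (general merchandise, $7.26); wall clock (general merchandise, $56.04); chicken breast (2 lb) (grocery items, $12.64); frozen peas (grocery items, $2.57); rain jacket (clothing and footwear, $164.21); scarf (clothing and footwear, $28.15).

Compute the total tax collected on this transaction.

$7.91

T-shirt $16.44: clothing and footwear → 0% + 0% local = 0% → $0.00
Dish soap $7.26: general merchandise → 8.5% + 2.75% local = 11.25% → $0.82
Wall clock $56.04: general merchandise → 8.5% + 2.75% local = 11.25% → $6.30
Chicken breast (2 lb) $12.64: grocery items → 5.25% + 0% local = 5.25% → $0.66
Frozen peas $2.57: grocery items → 5.25% + 0% local = 5.25% → $0.13
Rain jacket $164.21: clothing and footwear → 0% + 0% local = 0% → $0.00
Scarf $28.15: clothing and footwear → 0% + 0% local = 0% → $0.00
Total tax = $0.82 + $6.30 + $0.66 + $0.13 = $7.91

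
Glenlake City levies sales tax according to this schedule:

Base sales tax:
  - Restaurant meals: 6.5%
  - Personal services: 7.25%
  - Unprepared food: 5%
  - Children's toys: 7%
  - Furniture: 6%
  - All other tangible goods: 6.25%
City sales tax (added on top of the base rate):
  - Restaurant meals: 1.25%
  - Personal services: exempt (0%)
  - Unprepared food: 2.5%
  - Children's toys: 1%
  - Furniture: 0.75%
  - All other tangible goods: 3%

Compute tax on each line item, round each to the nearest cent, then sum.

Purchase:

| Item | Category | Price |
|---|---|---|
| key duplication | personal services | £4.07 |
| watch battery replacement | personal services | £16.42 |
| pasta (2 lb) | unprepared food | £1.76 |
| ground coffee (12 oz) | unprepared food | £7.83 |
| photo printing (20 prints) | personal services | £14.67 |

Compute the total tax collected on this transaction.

Key duplication £4.07: personal services → 7.25% + 0% city = 7.25% → £0.30
Watch battery replacement £16.42: personal services → 7.25% + 0% city = 7.25% → £1.19
Pasta (2 lb) £1.76: unprepared food → 5% + 2.5% city = 7.5% → £0.13
Ground coffee (12 oz) £7.83: unprepared food → 5% + 2.5% city = 7.5% → £0.59
Photo printing (20 prints) £14.67: personal services → 7.25% + 0% city = 7.25% → £1.06
Total tax = £0.30 + £1.19 + £0.13 + £0.59 + £1.06 = £3.27

£3.27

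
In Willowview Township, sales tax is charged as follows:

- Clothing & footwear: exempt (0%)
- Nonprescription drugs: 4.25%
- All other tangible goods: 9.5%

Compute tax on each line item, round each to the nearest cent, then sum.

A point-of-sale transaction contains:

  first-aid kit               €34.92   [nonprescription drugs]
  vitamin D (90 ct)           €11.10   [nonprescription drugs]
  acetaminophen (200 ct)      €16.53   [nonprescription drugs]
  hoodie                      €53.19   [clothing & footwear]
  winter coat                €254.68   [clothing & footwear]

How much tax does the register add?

First-aid kit €34.92: nonprescription drugs → 4.25% → €1.48
Vitamin D (90 ct) €11.10: nonprescription drugs → 4.25% → €0.47
Acetaminophen (200 ct) €16.53: nonprescription drugs → 4.25% → €0.70
Hoodie €53.19: clothing & footwear → 0% → €0.00
Winter coat €254.68: clothing & footwear → 0% → €0.00
Total tax = €1.48 + €0.47 + €0.70 = €2.65

€2.65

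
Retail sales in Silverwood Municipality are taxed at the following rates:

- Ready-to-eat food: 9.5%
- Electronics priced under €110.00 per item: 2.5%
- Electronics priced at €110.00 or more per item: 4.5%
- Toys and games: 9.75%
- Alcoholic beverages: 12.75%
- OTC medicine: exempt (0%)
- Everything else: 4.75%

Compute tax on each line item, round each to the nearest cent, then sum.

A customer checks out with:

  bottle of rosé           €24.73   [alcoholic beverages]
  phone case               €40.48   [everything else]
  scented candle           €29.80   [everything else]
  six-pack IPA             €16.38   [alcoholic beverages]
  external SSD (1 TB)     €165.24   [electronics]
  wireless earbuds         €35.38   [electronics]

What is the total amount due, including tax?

€328.91

Bottle of rosé €24.73: alcoholic beverages → 12.75% → €3.15
Phone case €40.48: everything else → 4.75% → €1.92
Scented candle €29.80: everything else → 4.75% → €1.42
Six-pack IPA €16.38: alcoholic beverages → 12.75% → €2.09
External SSD (1 TB) €165.24: electronics, €110.00 or more → 4.5% → €7.44
Wireless earbuds €35.38: electronics, under €110.00 → 2.5% → €0.88
Subtotal = €312.01; tax = €16.90; total due = €328.91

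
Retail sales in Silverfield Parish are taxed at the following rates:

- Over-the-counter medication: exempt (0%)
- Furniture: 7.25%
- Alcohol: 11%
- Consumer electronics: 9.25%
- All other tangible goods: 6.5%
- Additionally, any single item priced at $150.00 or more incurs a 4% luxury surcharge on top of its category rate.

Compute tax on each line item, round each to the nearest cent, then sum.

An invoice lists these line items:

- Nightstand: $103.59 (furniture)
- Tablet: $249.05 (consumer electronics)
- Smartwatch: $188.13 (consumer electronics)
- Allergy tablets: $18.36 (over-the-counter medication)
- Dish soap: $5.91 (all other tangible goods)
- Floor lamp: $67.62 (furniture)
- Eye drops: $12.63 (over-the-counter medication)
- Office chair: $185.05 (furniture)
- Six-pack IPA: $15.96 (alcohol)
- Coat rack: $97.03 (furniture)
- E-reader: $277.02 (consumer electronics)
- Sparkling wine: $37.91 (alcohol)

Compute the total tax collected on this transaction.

$141.21

Nightstand $103.59: furniture → 7.25% → $7.51
Tablet $249.05: consumer electronics → 9.25% + 4% surcharge = 13.25% → $33.00
Smartwatch $188.13: consumer electronics → 9.25% + 4% surcharge = 13.25% → $24.93
Allergy tablets $18.36: over-the-counter medication → 0% → $0.00
Dish soap $5.91: all other tangible goods → 6.5% → $0.38
Floor lamp $67.62: furniture → 7.25% → $4.90
Eye drops $12.63: over-the-counter medication → 0% → $0.00
Office chair $185.05: furniture → 7.25% + 4% surcharge = 11.25% → $20.82
Six-pack IPA $15.96: alcohol → 11% → $1.76
Coat rack $97.03: furniture → 7.25% → $7.03
E-reader $277.02: consumer electronics → 9.25% + 4% surcharge = 13.25% → $36.71
Sparkling wine $37.91: alcohol → 11% → $4.17
Total tax = $7.51 + $33.00 + $24.93 + $0.38 + $4.90 + $20.82 + $1.76 + $7.03 + $36.71 + $4.17 = $141.21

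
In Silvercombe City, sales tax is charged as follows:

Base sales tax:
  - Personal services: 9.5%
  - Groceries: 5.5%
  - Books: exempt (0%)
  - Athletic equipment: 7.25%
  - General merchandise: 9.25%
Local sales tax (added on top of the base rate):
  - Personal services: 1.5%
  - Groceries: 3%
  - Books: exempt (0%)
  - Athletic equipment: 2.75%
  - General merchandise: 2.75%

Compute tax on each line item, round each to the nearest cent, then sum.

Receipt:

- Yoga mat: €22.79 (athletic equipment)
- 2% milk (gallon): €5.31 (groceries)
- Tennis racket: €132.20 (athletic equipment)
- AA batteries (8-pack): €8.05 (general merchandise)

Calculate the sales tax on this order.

€16.92

Yoga mat €22.79: athletic equipment → 7.25% + 2.75% local = 10% → €2.28
2% milk (gallon) €5.31: groceries → 5.5% + 3% local = 8.5% → €0.45
Tennis racket €132.20: athletic equipment → 7.25% + 2.75% local = 10% → €13.22
AA batteries (8-pack) €8.05: general merchandise → 9.25% + 2.75% local = 12% → €0.97
Total tax = €2.28 + €0.45 + €13.22 + €0.97 = €16.92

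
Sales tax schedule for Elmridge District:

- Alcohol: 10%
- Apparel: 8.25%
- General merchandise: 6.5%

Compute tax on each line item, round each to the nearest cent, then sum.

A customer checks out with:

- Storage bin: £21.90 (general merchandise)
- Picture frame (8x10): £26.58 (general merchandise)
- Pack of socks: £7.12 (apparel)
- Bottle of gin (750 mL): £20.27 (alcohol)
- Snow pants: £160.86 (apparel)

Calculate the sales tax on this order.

£19.04

Storage bin £21.90: general merchandise → 6.5% → £1.42
Picture frame (8x10) £26.58: general merchandise → 6.5% → £1.73
Pack of socks £7.12: apparel → 8.25% → £0.59
Bottle of gin (750 mL) £20.27: alcohol → 10% → £2.03
Snow pants £160.86: apparel → 8.25% → £13.27
Total tax = £1.42 + £1.73 + £0.59 + £2.03 + £13.27 = £19.04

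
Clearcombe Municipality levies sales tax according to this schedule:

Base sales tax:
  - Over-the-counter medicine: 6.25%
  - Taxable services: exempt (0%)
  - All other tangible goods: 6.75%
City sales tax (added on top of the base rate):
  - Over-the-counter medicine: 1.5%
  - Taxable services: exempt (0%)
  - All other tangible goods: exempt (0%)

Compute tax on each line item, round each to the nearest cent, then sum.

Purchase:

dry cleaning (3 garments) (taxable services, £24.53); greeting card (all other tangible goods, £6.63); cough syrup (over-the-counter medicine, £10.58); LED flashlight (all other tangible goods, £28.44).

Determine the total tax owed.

Dry cleaning (3 garments) £24.53: taxable services → 0% + 0% city = 0% → £0.00
Greeting card £6.63: all other tangible goods → 6.75% + 0% city = 6.75% → £0.45
Cough syrup £10.58: over-the-counter medicine → 6.25% + 1.5% city = 7.75% → £0.82
LED flashlight £28.44: all other tangible goods → 6.75% + 0% city = 6.75% → £1.92
Total tax = £0.45 + £0.82 + £1.92 = £3.19

£3.19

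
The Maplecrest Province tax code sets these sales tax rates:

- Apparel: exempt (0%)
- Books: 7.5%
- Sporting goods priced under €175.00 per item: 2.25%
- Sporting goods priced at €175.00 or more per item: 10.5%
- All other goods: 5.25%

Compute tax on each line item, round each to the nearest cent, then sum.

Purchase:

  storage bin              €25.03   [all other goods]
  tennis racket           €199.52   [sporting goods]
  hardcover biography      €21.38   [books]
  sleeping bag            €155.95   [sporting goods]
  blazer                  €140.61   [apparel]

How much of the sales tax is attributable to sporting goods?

Tennis racket €199.52: sporting goods, €175.00 or more → 10.5% → €20.95
Sleeping bag €155.95: sporting goods, under €175.00 → 2.25% → €3.51
Tax on sporting goods = €20.95 + €3.51 = €24.46

€24.46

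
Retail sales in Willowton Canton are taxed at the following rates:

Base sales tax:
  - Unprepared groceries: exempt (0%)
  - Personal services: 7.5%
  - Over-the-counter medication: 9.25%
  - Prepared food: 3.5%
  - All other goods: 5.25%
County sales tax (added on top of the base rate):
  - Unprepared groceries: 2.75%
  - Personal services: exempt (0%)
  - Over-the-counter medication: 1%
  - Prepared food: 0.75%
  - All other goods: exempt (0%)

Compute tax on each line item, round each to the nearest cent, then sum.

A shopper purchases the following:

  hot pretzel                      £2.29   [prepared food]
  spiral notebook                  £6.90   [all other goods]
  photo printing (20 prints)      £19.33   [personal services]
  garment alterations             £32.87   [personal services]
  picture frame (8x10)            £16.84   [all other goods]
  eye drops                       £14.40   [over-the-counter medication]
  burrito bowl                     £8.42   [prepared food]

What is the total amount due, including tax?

£108.15

Hot pretzel £2.29: prepared food → 3.5% + 0.75% county = 4.25% → £0.10
Spiral notebook £6.90: all other goods → 5.25% + 0% county = 5.25% → £0.36
Photo printing (20 prints) £19.33: personal services → 7.5% + 0% county = 7.5% → £1.45
Garment alterations £32.87: personal services → 7.5% + 0% county = 7.5% → £2.47
Picture frame (8x10) £16.84: all other goods → 5.25% + 0% county = 5.25% → £0.88
Eye drops £14.40: over-the-counter medication → 9.25% + 1% county = 10.25% → £1.48
Burrito bowl £8.42: prepared food → 3.5% + 0.75% county = 4.25% → £0.36
Subtotal = £101.05; tax = £7.10; total due = £108.15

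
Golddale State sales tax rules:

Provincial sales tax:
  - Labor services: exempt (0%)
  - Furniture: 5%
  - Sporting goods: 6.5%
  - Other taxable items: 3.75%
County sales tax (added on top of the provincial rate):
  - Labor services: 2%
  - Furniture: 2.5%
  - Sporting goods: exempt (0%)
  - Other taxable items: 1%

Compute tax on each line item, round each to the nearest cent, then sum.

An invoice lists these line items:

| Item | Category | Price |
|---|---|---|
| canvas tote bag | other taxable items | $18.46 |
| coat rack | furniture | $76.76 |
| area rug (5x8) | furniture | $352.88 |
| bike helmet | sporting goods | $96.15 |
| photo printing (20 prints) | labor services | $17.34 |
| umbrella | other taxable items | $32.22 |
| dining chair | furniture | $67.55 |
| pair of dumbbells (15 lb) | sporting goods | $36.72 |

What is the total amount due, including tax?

$746.78

Canvas tote bag $18.46: other taxable items → 3.75% + 1% county = 4.75% → $0.88
Coat rack $76.76: furniture → 5% + 2.5% county = 7.5% → $5.76
Area rug (5x8) $352.88: furniture → 5% + 2.5% county = 7.5% → $26.47
Bike helmet $96.15: sporting goods → 6.5% + 0% county = 6.5% → $6.25
Photo printing (20 prints) $17.34: labor services → 0% + 2% county = 2% → $0.35
Umbrella $32.22: other taxable items → 3.75% + 1% county = 4.75% → $1.53
Dining chair $67.55: furniture → 5% + 2.5% county = 7.5% → $5.07
Pair of dumbbells (15 lb) $36.72: sporting goods → 6.5% + 0% county = 6.5% → $2.39
Subtotal = $698.08; tax = $48.70; total due = $746.78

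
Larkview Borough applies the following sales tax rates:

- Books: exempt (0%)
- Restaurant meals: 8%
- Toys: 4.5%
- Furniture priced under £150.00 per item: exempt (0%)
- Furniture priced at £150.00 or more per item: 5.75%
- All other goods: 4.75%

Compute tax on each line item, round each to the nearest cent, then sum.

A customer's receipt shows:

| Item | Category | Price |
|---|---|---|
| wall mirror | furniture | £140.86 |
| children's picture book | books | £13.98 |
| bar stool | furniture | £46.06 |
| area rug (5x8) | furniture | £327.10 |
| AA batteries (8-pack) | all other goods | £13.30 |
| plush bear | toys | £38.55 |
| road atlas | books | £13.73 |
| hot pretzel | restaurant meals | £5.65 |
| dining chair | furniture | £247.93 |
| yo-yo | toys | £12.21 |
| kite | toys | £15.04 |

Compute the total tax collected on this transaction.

£37.11

Wall mirror £140.86: furniture, under £150.00 → 0% → £0.00
Children's picture book £13.98: books → 0% → £0.00
Bar stool £46.06: furniture, under £150.00 → 0% → £0.00
Area rug (5x8) £327.10: furniture, £150.00 or more → 5.75% → £18.81
AA batteries (8-pack) £13.30: all other goods → 4.75% → £0.63
Plush bear £38.55: toys → 4.5% → £1.73
Road atlas £13.73: books → 0% → £0.00
Hot pretzel £5.65: restaurant meals → 8% → £0.45
Dining chair £247.93: furniture, £150.00 or more → 5.75% → £14.26
Yo-yo £12.21: toys → 4.5% → £0.55
Kite £15.04: toys → 4.5% → £0.68
Total tax = £18.81 + £0.63 + £1.73 + £0.45 + £14.26 + £0.55 + £0.68 = £37.11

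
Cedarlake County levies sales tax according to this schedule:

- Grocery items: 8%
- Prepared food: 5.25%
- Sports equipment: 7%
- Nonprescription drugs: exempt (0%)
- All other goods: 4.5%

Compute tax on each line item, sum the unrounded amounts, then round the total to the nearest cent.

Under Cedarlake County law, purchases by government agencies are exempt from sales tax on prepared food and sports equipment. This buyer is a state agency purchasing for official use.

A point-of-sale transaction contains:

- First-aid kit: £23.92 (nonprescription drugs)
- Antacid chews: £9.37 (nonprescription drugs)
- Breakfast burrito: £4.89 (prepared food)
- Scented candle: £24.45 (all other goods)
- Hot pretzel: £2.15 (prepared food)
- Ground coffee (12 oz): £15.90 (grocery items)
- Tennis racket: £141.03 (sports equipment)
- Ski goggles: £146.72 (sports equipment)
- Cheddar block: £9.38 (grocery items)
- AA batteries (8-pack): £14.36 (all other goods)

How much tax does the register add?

£3.77

First-aid kit £23.92: nonprescription drugs → 0% → £0.00
Antacid chews £9.37: nonprescription drugs → 0% → £0.00
Breakfast burrito £4.89: prepared food, buyer-exempt → 0% → £0.00
Scented candle £24.45: all other goods → 4.5% → £1.10025
Hot pretzel £2.15: prepared food, buyer-exempt → 0% → £0.00
Ground coffee (12 oz) £15.90: grocery items → 8% → £1.272
Tennis racket £141.03: sports equipment, buyer-exempt → 0% → £0.00
Ski goggles £146.72: sports equipment, buyer-exempt → 0% → £0.00
Cheddar block £9.38: grocery items → 8% → £0.7504
AA batteries (8-pack) £14.36: all other goods → 4.5% → £0.6462
Unrounded tax sum = £3.76885 → £3.77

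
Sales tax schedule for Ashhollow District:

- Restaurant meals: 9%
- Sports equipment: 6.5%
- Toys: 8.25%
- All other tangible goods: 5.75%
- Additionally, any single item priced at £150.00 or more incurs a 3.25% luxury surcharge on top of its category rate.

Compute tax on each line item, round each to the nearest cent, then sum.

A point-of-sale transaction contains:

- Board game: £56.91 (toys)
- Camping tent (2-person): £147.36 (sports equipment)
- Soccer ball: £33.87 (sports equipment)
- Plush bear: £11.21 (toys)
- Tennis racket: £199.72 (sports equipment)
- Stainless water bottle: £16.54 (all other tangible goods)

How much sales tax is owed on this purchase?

£37.82

Board game £56.91: toys → 8.25% → £4.70
Camping tent (2-person) £147.36: sports equipment → 6.5% → £9.58
Soccer ball £33.87: sports equipment → 6.5% → £2.20
Plush bear £11.21: toys → 8.25% → £0.92
Tennis racket £199.72: sports equipment → 6.5% + 3.25% surcharge = 9.75% → £19.47
Stainless water bottle £16.54: all other tangible goods → 5.75% → £0.95
Total tax = £4.70 + £9.58 + £2.20 + £0.92 + £19.47 + £0.95 = £37.82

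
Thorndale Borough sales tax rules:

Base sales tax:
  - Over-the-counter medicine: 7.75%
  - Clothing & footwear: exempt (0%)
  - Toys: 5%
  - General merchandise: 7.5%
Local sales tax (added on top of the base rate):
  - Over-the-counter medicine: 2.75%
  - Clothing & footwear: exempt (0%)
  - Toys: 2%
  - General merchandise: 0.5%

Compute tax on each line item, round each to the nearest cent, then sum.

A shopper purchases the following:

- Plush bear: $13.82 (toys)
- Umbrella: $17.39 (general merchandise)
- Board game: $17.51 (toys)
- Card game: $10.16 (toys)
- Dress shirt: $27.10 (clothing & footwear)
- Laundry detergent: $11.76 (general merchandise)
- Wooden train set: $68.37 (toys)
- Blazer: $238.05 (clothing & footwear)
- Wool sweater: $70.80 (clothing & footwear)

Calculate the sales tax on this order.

$10.03

Plush bear $13.82: toys → 5% + 2% local = 7% → $0.97
Umbrella $17.39: general merchandise → 7.5% + 0.5% local = 8% → $1.39
Board game $17.51: toys → 5% + 2% local = 7% → $1.23
Card game $10.16: toys → 5% + 2% local = 7% → $0.71
Dress shirt $27.10: clothing & footwear → 0% + 0% local = 0% → $0.00
Laundry detergent $11.76: general merchandise → 7.5% + 0.5% local = 8% → $0.94
Wooden train set $68.37: toys → 5% + 2% local = 7% → $4.79
Blazer $238.05: clothing & footwear → 0% + 0% local = 0% → $0.00
Wool sweater $70.80: clothing & footwear → 0% + 0% local = 0% → $0.00
Total tax = $0.97 + $1.39 + $1.23 + $0.71 + $0.94 + $4.79 = $10.03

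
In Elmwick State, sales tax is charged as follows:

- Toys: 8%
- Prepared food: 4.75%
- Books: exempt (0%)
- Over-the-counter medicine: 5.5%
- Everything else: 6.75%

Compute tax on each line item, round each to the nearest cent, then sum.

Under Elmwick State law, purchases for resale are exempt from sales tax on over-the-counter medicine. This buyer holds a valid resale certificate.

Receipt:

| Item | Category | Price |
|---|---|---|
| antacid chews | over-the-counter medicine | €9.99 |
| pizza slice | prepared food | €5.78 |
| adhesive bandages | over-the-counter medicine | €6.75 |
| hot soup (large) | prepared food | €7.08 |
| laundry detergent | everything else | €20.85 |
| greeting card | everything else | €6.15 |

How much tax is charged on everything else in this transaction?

Laundry detergent €20.85: everything else → 6.75% → €1.41
Greeting card €6.15: everything else → 6.75% → €0.42
Tax on everything else = €1.41 + €0.42 = €1.83

€1.83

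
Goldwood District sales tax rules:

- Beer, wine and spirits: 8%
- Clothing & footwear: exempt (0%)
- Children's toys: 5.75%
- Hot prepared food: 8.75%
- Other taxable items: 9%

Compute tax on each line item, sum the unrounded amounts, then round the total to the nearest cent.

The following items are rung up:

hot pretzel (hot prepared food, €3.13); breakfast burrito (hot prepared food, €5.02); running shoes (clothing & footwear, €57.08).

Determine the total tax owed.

Hot pretzel €3.13: hot prepared food → 8.75% → €0.273875
Breakfast burrito €5.02: hot prepared food → 8.75% → €0.43925
Running shoes €57.08: clothing & footwear → 0% → €0.00
Unrounded tax sum = €0.713125 → €0.71

€0.71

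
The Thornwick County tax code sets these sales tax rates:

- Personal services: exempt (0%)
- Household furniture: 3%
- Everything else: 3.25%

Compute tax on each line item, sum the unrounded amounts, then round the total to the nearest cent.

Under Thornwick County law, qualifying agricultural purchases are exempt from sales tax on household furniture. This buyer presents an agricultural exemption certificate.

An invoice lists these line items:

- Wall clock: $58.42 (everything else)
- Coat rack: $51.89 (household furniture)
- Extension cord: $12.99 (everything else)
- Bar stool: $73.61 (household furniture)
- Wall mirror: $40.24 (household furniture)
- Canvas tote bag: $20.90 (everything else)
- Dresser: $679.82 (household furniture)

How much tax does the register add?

$3.00

Wall clock $58.42: everything else → 3.25% → $1.89865
Coat rack $51.89: household furniture, buyer-exempt → 0% → $0.00
Extension cord $12.99: everything else → 3.25% → $0.422175
Bar stool $73.61: household furniture, buyer-exempt → 0% → $0.00
Wall mirror $40.24: household furniture, buyer-exempt → 0% → $0.00
Canvas tote bag $20.90: everything else → 3.25% → $0.67925
Dresser $679.82: household furniture, buyer-exempt → 0% → $0.00
Unrounded tax sum = $3.000075 → $3.00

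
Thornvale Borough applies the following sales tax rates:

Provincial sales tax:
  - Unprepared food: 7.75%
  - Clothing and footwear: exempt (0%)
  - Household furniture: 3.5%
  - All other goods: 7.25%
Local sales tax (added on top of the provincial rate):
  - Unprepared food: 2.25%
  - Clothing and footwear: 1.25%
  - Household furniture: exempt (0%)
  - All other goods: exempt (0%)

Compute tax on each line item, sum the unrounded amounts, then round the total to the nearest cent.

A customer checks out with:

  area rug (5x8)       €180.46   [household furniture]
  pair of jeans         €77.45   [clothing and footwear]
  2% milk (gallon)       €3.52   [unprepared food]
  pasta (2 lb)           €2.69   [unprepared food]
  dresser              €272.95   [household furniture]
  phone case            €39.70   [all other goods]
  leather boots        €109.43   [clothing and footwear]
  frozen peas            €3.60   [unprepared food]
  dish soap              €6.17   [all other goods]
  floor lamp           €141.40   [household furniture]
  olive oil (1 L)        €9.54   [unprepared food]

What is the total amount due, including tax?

€875.32

Area rug (5x8) €180.46: household furniture → 3.5% + 0% local = 3.5% → €6.3161
Pair of jeans €77.45: clothing and footwear → 0% + 1.25% local = 1.25% → €0.968125
2% milk (gallon) €3.52: unprepared food → 7.75% + 2.25% local = 10% → €0.352
Pasta (2 lb) €2.69: unprepared food → 7.75% + 2.25% local = 10% → €0.269
Dresser €272.95: household furniture → 3.5% + 0% local = 3.5% → €9.55325
Phone case €39.70: all other goods → 7.25% + 0% local = 7.25% → €2.87825
Leather boots €109.43: clothing and footwear → 0% + 1.25% local = 1.25% → €1.367875
Frozen peas €3.60: unprepared food → 7.75% + 2.25% local = 10% → €0.36
Dish soap €6.17: all other goods → 7.25% + 0% local = 7.25% → €0.447325
Floor lamp €141.40: household furniture → 3.5% + 0% local = 3.5% → €4.949
Olive oil (1 L) €9.54: unprepared food → 7.75% + 2.25% local = 10% → €0.954
Subtotal = €846.91; unrounded tax = €28.414925 → €28.41; total due = €875.32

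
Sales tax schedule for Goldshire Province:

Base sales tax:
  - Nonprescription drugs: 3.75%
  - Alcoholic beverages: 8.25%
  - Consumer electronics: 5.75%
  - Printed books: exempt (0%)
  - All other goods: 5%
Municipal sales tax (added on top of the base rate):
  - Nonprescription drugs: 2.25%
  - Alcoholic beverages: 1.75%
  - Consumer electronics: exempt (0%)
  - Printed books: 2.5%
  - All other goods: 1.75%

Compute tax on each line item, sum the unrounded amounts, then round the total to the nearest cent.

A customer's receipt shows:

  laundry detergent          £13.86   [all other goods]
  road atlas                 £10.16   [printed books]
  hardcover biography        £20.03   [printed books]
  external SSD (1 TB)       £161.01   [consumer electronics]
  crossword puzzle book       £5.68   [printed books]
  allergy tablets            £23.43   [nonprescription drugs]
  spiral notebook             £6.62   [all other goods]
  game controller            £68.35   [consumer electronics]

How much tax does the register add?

Laundry detergent £13.86: all other goods → 5% + 1.75% municipal = 6.75% → £0.93555
Road atlas £10.16: printed books → 0% + 2.5% municipal = 2.5% → £0.254
Hardcover biography £20.03: printed books → 0% + 2.5% municipal = 2.5% → £0.50075
External SSD (1 TB) £161.01: consumer electronics → 5.75% + 0% municipal = 5.75% → £9.258075
Crossword puzzle book £5.68: printed books → 0% + 2.5% municipal = 2.5% → £0.142
Allergy tablets £23.43: nonprescription drugs → 3.75% + 2.25% municipal = 6% → £1.4058
Spiral notebook £6.62: all other goods → 5% + 1.75% municipal = 6.75% → £0.44685
Game controller £68.35: consumer electronics → 5.75% + 0% municipal = 5.75% → £3.930125
Unrounded tax sum = £16.87315 → £16.87

£16.87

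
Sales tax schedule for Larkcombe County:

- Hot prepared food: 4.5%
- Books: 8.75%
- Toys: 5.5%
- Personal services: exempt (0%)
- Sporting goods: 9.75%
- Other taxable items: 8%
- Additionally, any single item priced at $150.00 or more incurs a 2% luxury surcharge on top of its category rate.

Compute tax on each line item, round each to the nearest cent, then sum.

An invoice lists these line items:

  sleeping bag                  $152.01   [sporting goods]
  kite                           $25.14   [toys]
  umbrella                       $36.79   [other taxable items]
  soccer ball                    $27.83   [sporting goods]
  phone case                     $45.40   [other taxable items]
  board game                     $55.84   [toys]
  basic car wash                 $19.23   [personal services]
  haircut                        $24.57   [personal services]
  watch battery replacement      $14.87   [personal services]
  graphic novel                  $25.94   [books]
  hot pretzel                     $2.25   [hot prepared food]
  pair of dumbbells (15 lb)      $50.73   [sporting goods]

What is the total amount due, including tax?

$519.51

Sleeping bag $152.01: sporting goods → 9.75% + 2% surcharge = 11.75% → $17.86
Kite $25.14: toys → 5.5% → $1.38
Umbrella $36.79: other taxable items → 8% → $2.94
Soccer ball $27.83: sporting goods → 9.75% → $2.71
Phone case $45.40: other taxable items → 8% → $3.63
Board game $55.84: toys → 5.5% → $3.07
Basic car wash $19.23: personal services → 0% → $0.00
Haircut $24.57: personal services → 0% → $0.00
Watch battery replacement $14.87: personal services → 0% → $0.00
Graphic novel $25.94: books → 8.75% → $2.27
Hot pretzel $2.25: hot prepared food → 4.5% → $0.10
Pair of dumbbells (15 lb) $50.73: sporting goods → 9.75% → $4.95
Subtotal = $480.60; tax = $38.91; total due = $519.51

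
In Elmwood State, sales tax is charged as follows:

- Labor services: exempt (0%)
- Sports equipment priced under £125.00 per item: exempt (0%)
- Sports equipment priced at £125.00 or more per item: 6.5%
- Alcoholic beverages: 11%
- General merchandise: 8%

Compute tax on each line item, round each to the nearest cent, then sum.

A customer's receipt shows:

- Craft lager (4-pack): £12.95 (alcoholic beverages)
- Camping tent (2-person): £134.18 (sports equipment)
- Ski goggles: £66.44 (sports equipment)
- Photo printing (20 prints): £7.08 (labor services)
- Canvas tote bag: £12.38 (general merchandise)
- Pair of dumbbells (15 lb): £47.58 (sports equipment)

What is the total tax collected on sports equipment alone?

£8.72

Camping tent (2-person) £134.18: sports equipment, £125.00 or more → 6.5% → £8.72
Ski goggles £66.44: sports equipment, under £125.00 → 0% → £0.00
Pair of dumbbells (15 lb) £47.58: sports equipment, under £125.00 → 0% → £0.00
Tax on sports equipment = £8.72 + £0.00 + £0.00 = £8.72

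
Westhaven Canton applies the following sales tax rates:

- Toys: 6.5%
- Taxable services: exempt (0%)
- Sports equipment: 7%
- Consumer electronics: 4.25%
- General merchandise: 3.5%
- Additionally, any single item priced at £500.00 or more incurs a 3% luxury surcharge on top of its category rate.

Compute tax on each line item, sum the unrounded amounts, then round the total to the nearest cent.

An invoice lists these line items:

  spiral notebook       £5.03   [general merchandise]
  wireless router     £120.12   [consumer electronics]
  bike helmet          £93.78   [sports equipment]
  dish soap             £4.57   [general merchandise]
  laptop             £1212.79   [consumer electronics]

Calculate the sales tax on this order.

Spiral notebook £5.03: general merchandise → 3.5% → £0.17605
Wireless router £120.12: consumer electronics → 4.25% → £5.1051
Bike helmet £93.78: sports equipment → 7% → £6.5646
Dish soap £4.57: general merchandise → 3.5% → £0.15995
Laptop £1212.79: consumer electronics → 4.25% + 3% surcharge = 7.25% → £87.927275
Unrounded tax sum = £99.932975 → £99.93

£99.93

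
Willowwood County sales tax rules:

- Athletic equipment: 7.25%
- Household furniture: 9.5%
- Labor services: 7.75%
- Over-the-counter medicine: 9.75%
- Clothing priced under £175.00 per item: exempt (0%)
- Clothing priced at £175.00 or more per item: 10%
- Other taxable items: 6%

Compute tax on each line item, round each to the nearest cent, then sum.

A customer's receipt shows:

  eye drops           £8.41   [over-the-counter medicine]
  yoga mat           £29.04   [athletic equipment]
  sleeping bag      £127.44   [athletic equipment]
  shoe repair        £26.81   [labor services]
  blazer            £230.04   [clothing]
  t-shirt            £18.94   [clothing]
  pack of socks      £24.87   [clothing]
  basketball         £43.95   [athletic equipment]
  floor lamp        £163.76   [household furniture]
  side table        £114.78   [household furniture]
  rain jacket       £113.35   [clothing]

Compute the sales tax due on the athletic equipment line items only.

£14.54

Yoga mat £29.04: athletic equipment → 7.25% → £2.11
Sleeping bag £127.44: athletic equipment → 7.25% → £9.24
Basketball £43.95: athletic equipment → 7.25% → £3.19
Tax on athletic equipment = £2.11 + £9.24 + £3.19 = £14.54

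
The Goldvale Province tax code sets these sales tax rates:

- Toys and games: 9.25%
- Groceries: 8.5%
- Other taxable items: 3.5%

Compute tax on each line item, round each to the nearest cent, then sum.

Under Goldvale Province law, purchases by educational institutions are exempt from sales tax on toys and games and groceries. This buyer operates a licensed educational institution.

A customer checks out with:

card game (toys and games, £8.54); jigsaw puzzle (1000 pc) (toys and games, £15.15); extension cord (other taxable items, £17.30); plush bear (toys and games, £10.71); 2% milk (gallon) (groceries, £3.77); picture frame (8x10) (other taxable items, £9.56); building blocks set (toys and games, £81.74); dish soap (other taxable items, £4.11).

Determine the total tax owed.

£1.08

Card game £8.54: toys and games, buyer-exempt → 0% → £0.00
Jigsaw puzzle (1000 pc) £15.15: toys and games, buyer-exempt → 0% → £0.00
Extension cord £17.30: other taxable items → 3.5% → £0.61
Plush bear £10.71: toys and games, buyer-exempt → 0% → £0.00
2% milk (gallon) £3.77: groceries, buyer-exempt → 0% → £0.00
Picture frame (8x10) £9.56: other taxable items → 3.5% → £0.33
Building blocks set £81.74: toys and games, buyer-exempt → 0% → £0.00
Dish soap £4.11: other taxable items → 3.5% → £0.14
Total tax = £0.61 + £0.33 + £0.14 = £1.08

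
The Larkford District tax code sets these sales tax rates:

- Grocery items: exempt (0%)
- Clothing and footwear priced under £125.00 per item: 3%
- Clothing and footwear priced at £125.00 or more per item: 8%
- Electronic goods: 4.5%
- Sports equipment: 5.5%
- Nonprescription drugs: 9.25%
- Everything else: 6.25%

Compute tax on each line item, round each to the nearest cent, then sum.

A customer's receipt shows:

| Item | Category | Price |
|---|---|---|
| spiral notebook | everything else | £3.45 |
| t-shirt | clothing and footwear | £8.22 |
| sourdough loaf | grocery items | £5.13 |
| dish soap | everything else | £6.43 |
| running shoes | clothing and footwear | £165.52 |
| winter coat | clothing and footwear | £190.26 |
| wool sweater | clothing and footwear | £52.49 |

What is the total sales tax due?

Spiral notebook £3.45: everything else → 6.25% → £0.22
T-shirt £8.22: clothing and footwear, under £125.00 → 3% → £0.25
Sourdough loaf £5.13: grocery items → 0% → £0.00
Dish soap £6.43: everything else → 6.25% → £0.40
Running shoes £165.52: clothing and footwear, £125.00 or more → 8% → £13.24
Winter coat £190.26: clothing and footwear, £125.00 or more → 8% → £15.22
Wool sweater £52.49: clothing and footwear, under £125.00 → 3% → £1.57
Total tax = £0.22 + £0.25 + £0.40 + £13.24 + £15.22 + £1.57 = £30.90

£30.90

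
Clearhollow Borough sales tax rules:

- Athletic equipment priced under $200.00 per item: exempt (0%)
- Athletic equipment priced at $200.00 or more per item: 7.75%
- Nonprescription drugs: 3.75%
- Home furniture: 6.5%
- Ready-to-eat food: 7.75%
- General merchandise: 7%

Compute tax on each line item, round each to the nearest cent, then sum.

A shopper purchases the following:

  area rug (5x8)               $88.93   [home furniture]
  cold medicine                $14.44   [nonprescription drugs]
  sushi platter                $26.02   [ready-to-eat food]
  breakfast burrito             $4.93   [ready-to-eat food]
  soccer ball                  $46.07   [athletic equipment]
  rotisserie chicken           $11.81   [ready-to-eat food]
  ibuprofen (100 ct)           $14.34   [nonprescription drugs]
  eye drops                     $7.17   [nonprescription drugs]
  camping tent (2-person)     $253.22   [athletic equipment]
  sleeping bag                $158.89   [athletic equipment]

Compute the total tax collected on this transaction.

Area rug (5x8) $88.93: home furniture → 6.5% → $5.78
Cold medicine $14.44: nonprescription drugs → 3.75% → $0.54
Sushi platter $26.02: ready-to-eat food → 7.75% → $2.02
Breakfast burrito $4.93: ready-to-eat food → 7.75% → $0.38
Soccer ball $46.07: athletic equipment, under $200.00 → 0% → $0.00
Rotisserie chicken $11.81: ready-to-eat food → 7.75% → $0.92
Ibuprofen (100 ct) $14.34: nonprescription drugs → 3.75% → $0.54
Eye drops $7.17: nonprescription drugs → 3.75% → $0.27
Camping tent (2-person) $253.22: athletic equipment, $200.00 or more → 7.75% → $19.62
Sleeping bag $158.89: athletic equipment, under $200.00 → 0% → $0.00
Total tax = $5.78 + $0.54 + $2.02 + $0.38 + $0.92 + $0.54 + $0.27 + $19.62 = $30.07

$30.07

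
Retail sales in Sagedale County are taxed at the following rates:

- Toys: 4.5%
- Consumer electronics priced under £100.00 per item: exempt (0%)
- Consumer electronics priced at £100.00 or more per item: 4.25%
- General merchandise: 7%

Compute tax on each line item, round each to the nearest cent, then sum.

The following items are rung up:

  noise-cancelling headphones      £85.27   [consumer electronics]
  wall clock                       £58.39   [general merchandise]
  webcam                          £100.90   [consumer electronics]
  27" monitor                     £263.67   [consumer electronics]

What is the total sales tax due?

Noise-cancelling headphones £85.27: consumer electronics, under £100.00 → 0% → £0.00
Wall clock £58.39: general merchandise → 7% → £4.09
Webcam £100.90: consumer electronics, £100.00 or more → 4.25% → £4.29
27" monitor £263.67: consumer electronics, £100.00 or more → 4.25% → £11.21
Total tax = £4.09 + £4.29 + £11.21 = £19.59

£19.59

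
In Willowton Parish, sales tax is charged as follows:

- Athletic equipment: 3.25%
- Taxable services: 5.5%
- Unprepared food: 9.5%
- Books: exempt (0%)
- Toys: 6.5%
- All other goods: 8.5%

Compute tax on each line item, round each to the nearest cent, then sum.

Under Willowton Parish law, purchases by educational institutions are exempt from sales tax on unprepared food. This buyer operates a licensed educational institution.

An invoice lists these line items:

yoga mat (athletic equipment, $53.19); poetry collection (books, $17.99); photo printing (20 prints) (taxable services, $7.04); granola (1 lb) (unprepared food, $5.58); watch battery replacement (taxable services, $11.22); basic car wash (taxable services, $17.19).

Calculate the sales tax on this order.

Yoga mat $53.19: athletic equipment → 3.25% → $1.73
Poetry collection $17.99: books → 0% → $0.00
Photo printing (20 prints) $7.04: taxable services → 5.5% → $0.39
Granola (1 lb) $5.58: unprepared food, buyer-exempt → 0% → $0.00
Watch battery replacement $11.22: taxable services → 5.5% → $0.62
Basic car wash $17.19: taxable services → 5.5% → $0.95
Total tax = $1.73 + $0.39 + $0.62 + $0.95 = $3.69

$3.69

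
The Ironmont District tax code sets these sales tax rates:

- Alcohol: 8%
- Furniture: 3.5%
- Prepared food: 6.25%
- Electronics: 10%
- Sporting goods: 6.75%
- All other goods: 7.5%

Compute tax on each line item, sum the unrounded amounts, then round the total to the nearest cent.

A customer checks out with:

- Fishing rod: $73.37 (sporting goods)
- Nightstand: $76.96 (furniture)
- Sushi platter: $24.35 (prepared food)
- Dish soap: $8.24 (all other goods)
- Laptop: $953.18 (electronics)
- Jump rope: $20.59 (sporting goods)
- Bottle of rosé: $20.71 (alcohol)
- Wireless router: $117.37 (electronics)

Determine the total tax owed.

$119.89

Fishing rod $73.37: sporting goods → 6.75% → $4.952475
Nightstand $76.96: furniture → 3.5% → $2.6936
Sushi platter $24.35: prepared food → 6.25% → $1.521875
Dish soap $8.24: all other goods → 7.5% → $0.618
Laptop $953.18: electronics → 10% → $95.318
Jump rope $20.59: sporting goods → 6.75% → $1.389825
Bottle of rosé $20.71: alcohol → 8% → $1.6568
Wireless router $117.37: electronics → 10% → $11.737
Unrounded tax sum = $119.887575 → $119.89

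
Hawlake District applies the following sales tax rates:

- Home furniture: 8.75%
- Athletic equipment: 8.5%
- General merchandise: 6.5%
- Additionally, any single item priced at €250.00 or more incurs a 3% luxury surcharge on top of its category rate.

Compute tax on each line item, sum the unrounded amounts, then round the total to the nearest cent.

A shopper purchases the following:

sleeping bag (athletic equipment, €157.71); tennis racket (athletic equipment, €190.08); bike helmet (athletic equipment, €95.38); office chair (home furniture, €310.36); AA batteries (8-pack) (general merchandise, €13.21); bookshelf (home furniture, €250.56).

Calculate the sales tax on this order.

€104.44

Sleeping bag €157.71: athletic equipment → 8.5% → €13.40535
Tennis racket €190.08: athletic equipment → 8.5% → €16.1568
Bike helmet €95.38: athletic equipment → 8.5% → €8.1073
Office chair €310.36: home furniture → 8.75% + 3% surcharge = 11.75% → €36.4673
AA batteries (8-pack) €13.21: general merchandise → 6.5% → €0.85865
Bookshelf €250.56: home furniture → 8.75% + 3% surcharge = 11.75% → €29.4408
Unrounded tax sum = €104.4362 → €104.44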